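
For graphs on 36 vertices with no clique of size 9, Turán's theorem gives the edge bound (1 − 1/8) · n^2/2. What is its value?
Turán density bound = (7/8) · 36^2/2 = 567

Turán's theorem: ex(n, K_{r+1}) is achieved by the complete r-partite Turán graph T(n, r) with parts as balanced as possible, and is at most (1 − 1/r) · n^2/2. For r = 8, n = 36: the density bound is (7/8) · 1296/2 = 567. The integer-valued extremum is e(T(36, 8)) = 566, which is strictly less than the density bound 567 since 8 ∤ 36 (the parts of T(36, 8) cannot all be equal).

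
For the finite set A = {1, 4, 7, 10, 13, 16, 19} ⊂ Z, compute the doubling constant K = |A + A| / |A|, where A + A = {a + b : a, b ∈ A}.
K = |A + A| / |A| = 13/7

Enumerate A + A = {a + b : a, b ∈ A}. With |A| = 7, there are |A|^2 = 49 ordered sum pairs; collecting distinct values, A + A = {2, 5, 8, 11, 14, 17, 20, 23, 26, 29, 32, 35, 38}, so |A + A| = 13. Thus K = 13/7. Here |A + A| = 2|A| − 1 = 13, the minimum possible — so K = 13/7 is minimal, which holds iff A is an arithmetic progression.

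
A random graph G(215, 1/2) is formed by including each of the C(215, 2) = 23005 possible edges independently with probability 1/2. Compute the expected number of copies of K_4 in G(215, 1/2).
E[# K_4] = C(215, 4) · (1/2)^C(4, 2) = 86567815 / 2^6 = 1352622.109375

For each 4-subset S of vertices (there are C(215, 4) = 86567815 such S), let X_S = 1 if S induces a K_4 (all C(4, 2) = 6 edges present). Then P(X_S = 1) = (1/2)^6 = 1/64. By linearity of expectation, E[# K_4] = C(215, 4) · (1/2)^6 = 86567815 / 64 = 1352622.109375.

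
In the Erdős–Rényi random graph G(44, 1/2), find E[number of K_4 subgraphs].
E[# K_4] = C(44, 4) · (1/2)^C(4, 2) = 135751 / 2^6 = 2121.109375

For each 4-subset S of vertices (there are C(44, 4) = 135751 such S), let X_S = 1 if S induces a K_4 (all C(4, 2) = 6 edges present). Then P(X_S = 1) = (1/2)^6 = 1/64. By linearity of expectation, E[# K_4] = C(44, 4) · (1/2)^6 = 135751 / 64 = 2121.109375.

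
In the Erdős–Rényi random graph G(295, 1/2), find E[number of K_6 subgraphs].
E[# K_6] = C(295, 6) · (1/2)^C(6, 2) = 869717699935 / 2^15 ≈ 26541677.854462

For each 6-subset S of vertices (there are C(295, 6) = 869717699935 such S), let X_S = 1 if S induces a K_6 (all C(6, 2) = 15 edges present). Then P(X_S = 1) = (1/2)^15 = 1/32768. By linearity of expectation, E[# K_6] = C(295, 6) · (1/2)^15 = 869717699935 / 32768 ≈ 26541677.854462.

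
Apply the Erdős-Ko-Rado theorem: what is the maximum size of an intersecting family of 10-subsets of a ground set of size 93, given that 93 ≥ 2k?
max |F| = C(92, 9) = 868754947060

The Erdős-Ko-Rado theorem states: for n ≥ 2k, an intersecting family of k-subsets of an n-element set has size at most C(n − 1, k − 1), with equality for 'star' families {A ⊆ [n] : |A| = k, i ∈ A} (fix an element i). For n = 93, k = 10: C(92, 9) = 868754947060.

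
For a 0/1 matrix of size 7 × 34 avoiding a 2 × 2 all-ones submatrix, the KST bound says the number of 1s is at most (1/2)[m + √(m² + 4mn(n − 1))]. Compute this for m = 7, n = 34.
z(7, 34; 2, 2) ≤ (1/2)[7 + √(7² + 4·7·34·33)] = (1/2)[7 + √31465] = 92.1919

Kővári–Sós–Turán: let r_1, ..., r_7 be the row sums and z = Σ r_i the total number of 1s. Each pair of columns can share at most one row with both entries 1 (else a 2×2 all-ones block appears), so Σ_i C(r_i, 2) ≤ C(34, 2) = 561. By convexity Σ_i C(r_i, 2) ≥ 7·C(z/7, 2) = z(z − 7)/(2·7), giving z² − 7z − 7·34·33 ≤ 0 and hence z ≤ (1/2)[7 + √(49 + 4·7854)] = (1/2)[7 + √31465] ≈ (1/2)(7 + 177.3838) = 92.1919.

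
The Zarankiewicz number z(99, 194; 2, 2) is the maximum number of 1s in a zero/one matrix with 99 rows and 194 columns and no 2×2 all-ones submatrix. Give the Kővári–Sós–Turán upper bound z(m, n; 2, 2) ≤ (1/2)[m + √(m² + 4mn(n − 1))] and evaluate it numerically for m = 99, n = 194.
z(99, 194; 2, 2) ≤ (1/2)[99 + √(99² + 4·99·194·193)] = (1/2)[99 + √14836833] = 1975.4305

Kővári–Sós–Turán: let r_1, ..., r_99 be the row sums and z = Σ r_i the total number of 1s. Each pair of columns can share at most one row with both entries 1 (else a 2×2 all-ones block appears), so Σ_i C(r_i, 2) ≤ C(194, 2) = 18721. By convexity Σ_i C(r_i, 2) ≥ 99·C(z/99, 2) = z(z − 99)/(2·99), giving z² − 99z − 99·194·193 ≤ 0 and hence z ≤ (1/2)[99 + √(9801 + 4·3706758)] = (1/2)[99 + √14836833] ≈ (1/2)(99 + 3851.861) = 1975.4305.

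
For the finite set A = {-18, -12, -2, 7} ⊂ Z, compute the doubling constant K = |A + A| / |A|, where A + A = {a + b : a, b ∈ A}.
K = |A + A| / |A| = 10/4 = 5/2

Enumerate A + A = {a + b : a, b ∈ A}. With |A| = 4, there are |A|^2 = 16 ordered sum pairs; collecting distinct values, A + A = {-36, -30, -24, -20, -14, -11, -5, -4, 5, 14}, so |A + A| = 10. Thus K = 10/4 = 5/2. For comparison, the minimum possible |A + A| over all 4-element sets is 2·4 − 1 = 7 (so min K = 7/4), attained only by arithmetic progressions.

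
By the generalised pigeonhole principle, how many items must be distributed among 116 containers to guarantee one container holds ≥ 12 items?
n = (12 − 1)·116 + 1 = 1277

By the generalised pigeonhole principle, to guarantee some box contains ≥ r objects we need more than (r − 1) · k objects total. Threshold: n = (r − 1) · k + 1. With r = 12 and k = 116: n = 11 · 116 + 1 = 1276 + 1 = 1277. For n = 1276 = 11 · 116, we can put exactly 11 objects in every box, avoiding 12 in any single one — so 1277 is tight.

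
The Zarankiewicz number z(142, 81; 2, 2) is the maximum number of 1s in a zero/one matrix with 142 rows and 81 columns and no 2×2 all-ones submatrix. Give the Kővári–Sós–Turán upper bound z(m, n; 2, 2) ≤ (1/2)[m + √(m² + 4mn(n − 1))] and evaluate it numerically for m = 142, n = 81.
z(142, 81; 2, 2) ≤ (1/2)[142 + √(142² + 4·142·81·80)] = (1/2)[142 + √3700804] = 1032.8737

Kővári–Sós–Turán: let r_1, ..., r_142 be the row sums and z = Σ r_i the total number of 1s. Each pair of columns can share at most one row with both entries 1 (else a 2×2 all-ones block appears), so Σ_i C(r_i, 2) ≤ C(81, 2) = 3240. By convexity Σ_i C(r_i, 2) ≥ 142·C(z/142, 2) = z(z − 142)/(2·142), giving z² − 142z − 142·81·80 ≤ 0 and hence z ≤ (1/2)[142 + √(20164 + 4·920160)] = (1/2)[142 + √3700804] ≈ (1/2)(142 + 1923.7474) = 1032.8737.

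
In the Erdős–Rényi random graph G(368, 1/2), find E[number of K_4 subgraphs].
E[# K_4] = C(368, 4) · (1/2)^C(4, 2) = 751755460 / 2^6 = 187938865/16 = 11746179.0625

For each 4-subset S of vertices (there are C(368, 4) = 751755460 such S), let X_S = 1 if S induces a K_4 (all C(4, 2) = 6 edges present). Then P(X_S = 1) = (1/2)^6 = 1/64. By linearity of expectation, E[# K_4] = C(368, 4) · (1/2)^6 = 751755460 / 64 = 187938865/16 = 11746179.0625.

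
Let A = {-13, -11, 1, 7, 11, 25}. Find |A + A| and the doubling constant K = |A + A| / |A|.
K = |A + A| / |A| = 19/6

Enumerate A + A = {a + b : a, b ∈ A}. With |A| = 6, there are |A|^2 = 36 ordered sum pairs; collecting distinct values, A + A = {-26, -24, -22, -12, -10, -6, -4, -2, 0, 2, 8, 12, 14, 18, 22, 26, 32, 36, 50}, so |A + A| = 19. Thus K = 19/6. For comparison, the minimum possible |A + A| over all 6-element sets is 2·6 − 1 = 11 (so min K = 11/6), attained only by arithmetic progressions.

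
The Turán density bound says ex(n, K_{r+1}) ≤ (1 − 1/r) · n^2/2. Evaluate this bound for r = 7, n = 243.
Turán density bound = (6/7) · 243^2/2 = 177147/7 ≈ 25306.7143

Turán's theorem: ex(n, K_{r+1}) is achieved by the complete r-partite Turán graph T(n, r) with parts as balanced as possible, and is at most (1 − 1/r) · n^2/2. For r = 7, n = 243: the density bound is (6/7) · 59049/2 = 177147/7 ≈ 25306.7143. The integer-valued extremum is e(T(243, 7)) = 25306, which is strictly less than the density bound 177147/7 since 7 ∤ 243 (the parts of T(243, 7) cannot all be equal).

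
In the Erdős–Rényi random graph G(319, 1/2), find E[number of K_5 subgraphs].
E[# K_5] = C(319, 5) · (1/2)^C(5, 2) = 26674326063 / 2^10 ≈ 26049146.545898

For each 5-subset S of vertices (there are C(319, 5) = 26674326063 such S), let X_S = 1 if S induces a K_5 (all C(5, 2) = 10 edges present). Then P(X_S = 1) = (1/2)^10 = 1/1024. By linearity of expectation, E[# K_5] = C(319, 5) · (1/2)^10 = 26674326063 / 1024 ≈ 26049146.545898.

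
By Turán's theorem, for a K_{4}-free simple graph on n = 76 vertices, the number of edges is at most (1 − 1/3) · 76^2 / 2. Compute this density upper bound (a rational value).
Turán density bound = (2/3) · 76^2/2 = 5776/3 ≈ 1925.3333

Turán's theorem: ex(n, K_{r+1}) is achieved by the complete r-partite Turán graph T(n, r) with parts as balanced as possible, and is at most (1 − 1/r) · n^2/2. For r = 3, n = 76: the density bound is (2/3) · 5776/2 = 5776/3 ≈ 1925.3333. The integer-valued extremum is e(T(76, 3)) = 1925, which is strictly less than the density bound 5776/3 since 3 ∤ 76 (the parts of T(76, 3) cannot all be equal).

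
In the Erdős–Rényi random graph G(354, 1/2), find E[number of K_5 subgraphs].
E[# K_5] = C(354, 5) · (1/2)^C(5, 2) = 45031306320 / 2^10 = 2814456645/64 = 43975885.078125

For each 5-subset S of vertices (there are C(354, 5) = 45031306320 such S), let X_S = 1 if S induces a K_5 (all C(5, 2) = 10 edges present). Then P(X_S = 1) = (1/2)^10 = 1/1024. By linearity of expectation, E[# K_5] = C(354, 5) · (1/2)^10 = 45031306320 / 1024 = 2814456645/64 = 43975885.078125.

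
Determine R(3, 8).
R(3, 8) = 28

Lower bound: an explicit 2-colouring of K_{27} (typically a Paley-type or other structured construction) avoids a red K_3 and a blue K_8, showing R(3, 8) > 27.
Upper bound: the simple Erdős–Szekeres recurrence only gives R(3, 8) ≤ 31; the tight bound R(3, 8) ≤ 28 requires a sharper case analysis (or computer search) of 2-colourings of K_{28}.
Hence R(3, 8) = 28.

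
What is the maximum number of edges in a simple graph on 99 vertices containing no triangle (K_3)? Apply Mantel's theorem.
ex(99, K_3) = ⌊99^2/4⌋ = 2450

Mantel (1907): a triangle-free graph on n vertices has at most ⌊n^2/4⌋ edges, with equality for the complete bipartite graph K_{⌊n/2⌋, ⌈n/2⌉}. For n = 99: ⌊99^2/4⌋ = ⌊9801/4⌋ = 2450. The extremal graph is K_{49, 50}, which has 49·50 = 2450 edges.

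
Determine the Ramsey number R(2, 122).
R(2, 122) = 122

R(2, k) = k for all k ≥ 2: in a 2-colouring of K_k, either some edge is red (a red K_2) or all edges are blue (a blue K_k). And K_{121} coloured all-blue has no blue K_122, so R(2, 122) > 121. Hence R(2, 122) = 122.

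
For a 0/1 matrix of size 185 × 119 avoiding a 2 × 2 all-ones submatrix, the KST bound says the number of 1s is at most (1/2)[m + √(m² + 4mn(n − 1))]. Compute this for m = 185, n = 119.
z(185, 119; 2, 2) ≤ (1/2)[185 + √(185² + 4·185·119·118)] = (1/2)[185 + √10425305] = 1706.912

Kővári–Sós–Turán: let r_1, ..., r_185 be the row sums and z = Σ r_i the total number of 1s. Each pair of columns can share at most one row with both entries 1 (else a 2×2 all-ones block appears), so Σ_i C(r_i, 2) ≤ C(119, 2) = 7021. By convexity Σ_i C(r_i, 2) ≥ 185·C(z/185, 2) = z(z − 185)/(2·185), giving z² − 185z − 185·119·118 ≤ 0 and hence z ≤ (1/2)[185 + √(34225 + 4·2597770)] = (1/2)[185 + √10425305] ≈ (1/2)(185 + 3228.8241) = 1706.912.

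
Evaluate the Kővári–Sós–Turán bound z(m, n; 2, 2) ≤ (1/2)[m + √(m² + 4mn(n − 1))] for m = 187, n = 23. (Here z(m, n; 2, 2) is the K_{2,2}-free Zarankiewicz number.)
z(187, 23; 2, 2) ≤ (1/2)[187 + √(187² + 4·187·23·22)] = (1/2)[187 + √413457] = 415.0031

Kővári–Sós–Turán: let r_1, ..., r_187 be the row sums and z = Σ r_i the total number of 1s. Each pair of columns can share at most one row with both entries 1 (else a 2×2 all-ones block appears), so Σ_i C(r_i, 2) ≤ C(23, 2) = 253. By convexity Σ_i C(r_i, 2) ≥ 187·C(z/187, 2) = z(z − 187)/(2·187), giving z² − 187z − 187·23·22 ≤ 0 and hence z ≤ (1/2)[187 + √(34969 + 4·94622)] = (1/2)[187 + √413457] ≈ (1/2)(187 + 643.0062) = 415.0031.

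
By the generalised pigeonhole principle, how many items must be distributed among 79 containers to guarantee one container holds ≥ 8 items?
n = (8 − 1)·79 + 1 = 554

By the generalised pigeonhole principle, to guarantee some box contains ≥ r objects we need more than (r − 1) · k objects total. Threshold: n = (r − 1) · k + 1. With r = 8 and k = 79: n = 7 · 79 + 1 = 553 + 1 = 554. For n = 553 = 7 · 79, we can put exactly 7 objects in every box, avoiding 8 in any single one — so 554 is tight.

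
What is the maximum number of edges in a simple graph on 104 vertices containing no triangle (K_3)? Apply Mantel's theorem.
ex(104, K_3) = ⌊104^2/4⌋ = 2704

Mantel (1907): a triangle-free graph on n vertices has at most ⌊n^2/4⌋ edges, with equality for the complete bipartite graph K_{⌊n/2⌋, ⌈n/2⌉}. For n = 104: ⌊104^2/4⌋ = ⌊10816/4⌋ = 2704. The extremal graph is K_{52, 52}, which has 52·52 = 2704 edges.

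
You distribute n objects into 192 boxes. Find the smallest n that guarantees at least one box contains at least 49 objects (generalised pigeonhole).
n = (49 − 1)·192 + 1 = 9217

By the generalised pigeonhole principle, to guarantee some box contains ≥ r objects we need more than (r − 1) · k objects total. Threshold: n = (r − 1) · k + 1. With r = 49 and k = 192: n = 48 · 192 + 1 = 9216 + 1 = 9217. For n = 9216 = 48 · 192, we can put exactly 48 objects in every box, avoiding 49 in any single one — so 9217 is tight.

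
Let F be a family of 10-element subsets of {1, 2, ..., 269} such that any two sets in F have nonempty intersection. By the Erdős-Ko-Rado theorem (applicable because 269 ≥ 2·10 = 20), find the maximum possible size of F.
max |F| = C(268, 9) = 17158738478358620

The Erdős-Ko-Rado theorem states: for n ≥ 2k, an intersecting family of k-subsets of an n-element set has size at most C(n − 1, k − 1), with equality for 'star' families {A ⊆ [n] : |A| = k, i ∈ A} (fix an element i). For n = 269, k = 10: C(268, 9) = 17158738478358620.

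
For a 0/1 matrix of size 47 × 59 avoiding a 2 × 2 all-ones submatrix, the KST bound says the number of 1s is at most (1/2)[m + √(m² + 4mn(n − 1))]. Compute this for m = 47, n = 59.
z(47, 59; 2, 2) ≤ (1/2)[47 + √(47² + 4·47·59·58)] = (1/2)[47 + √645545] = 425.2291

Kővári–Sós–Turán: let r_1, ..., r_47 be the row sums and z = Σ r_i the total number of 1s. Each pair of columns can share at most one row with both entries 1 (else a 2×2 all-ones block appears), so Σ_i C(r_i, 2) ≤ C(59, 2) = 1711. By convexity Σ_i C(r_i, 2) ≥ 47·C(z/47, 2) = z(z − 47)/(2·47), giving z² − 47z − 47·59·58 ≤ 0 and hence z ≤ (1/2)[47 + √(2209 + 4·160834)] = (1/2)[47 + √645545] ≈ (1/2)(47 + 803.4582) = 425.2291.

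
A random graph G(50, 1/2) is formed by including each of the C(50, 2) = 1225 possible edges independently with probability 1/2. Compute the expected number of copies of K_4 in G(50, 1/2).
E[# K_4] = C(50, 4) · (1/2)^C(4, 2) = 230300 / 2^6 = 57575/16 = 3598.4375

For each 4-subset S of vertices (there are C(50, 4) = 230300 such S), let X_S = 1 if S induces a K_4 (all C(4, 2) = 6 edges present). Then P(X_S = 1) = (1/2)^6 = 1/64. By linearity of expectation, E[# K_4] = C(50, 4) · (1/2)^6 = 230300 / 64 = 57575/16 = 3598.4375.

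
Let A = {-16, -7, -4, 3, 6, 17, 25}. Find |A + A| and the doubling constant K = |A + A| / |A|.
K = |A + A| / |A| = 26/7

Enumerate A + A = {a + b : a, b ∈ A}. With |A| = 7, there are |A|^2 = 49 ordered sum pairs; collecting distinct values, A + A = {-32, -23, -20, -14, -13, -11, -10, -8, -4, -1, 1, 2, 6, 9, 10, 12, 13, 18, 20, 21, 23, 28, 31, 34, 42, 50}, so |A + A| = 26. Thus K = 26/7. For comparison, the minimum possible |A + A| over all 7-element sets is 2·7 − 1 = 13 (so min K = 13/7), attained only by arithmetic progressions.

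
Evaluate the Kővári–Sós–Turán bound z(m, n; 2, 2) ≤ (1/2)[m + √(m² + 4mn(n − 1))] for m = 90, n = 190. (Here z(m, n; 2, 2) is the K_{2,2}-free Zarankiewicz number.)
z(90, 190; 2, 2) ≤ (1/2)[90 + √(90² + 4·90·190·189)] = (1/2)[90 + √12935700] = 1843.3117

Kővári–Sós–Turán: let r_1, ..., r_90 be the row sums and z = Σ r_i the total number of 1s. Each pair of columns can share at most one row with both entries 1 (else a 2×2 all-ones block appears), so Σ_i C(r_i, 2) ≤ C(190, 2) = 17955. By convexity Σ_i C(r_i, 2) ≥ 90·C(z/90, 2) = z(z − 90)/(2·90), giving z² − 90z − 90·190·189 ≤ 0 and hence z ≤ (1/2)[90 + √(8100 + 4·3231900)] = (1/2)[90 + √12935700] ≈ (1/2)(90 + 3596.6234) = 1843.3117.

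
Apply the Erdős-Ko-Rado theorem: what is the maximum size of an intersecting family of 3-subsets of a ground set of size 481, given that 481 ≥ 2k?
max |F| = C(480, 2) = 114960

The Erdős-Ko-Rado theorem states: for n ≥ 2k, an intersecting family of k-subsets of an n-element set has size at most C(n − 1, k − 1), with equality for 'star' families {A ⊆ [n] : |A| = k, i ∈ A} (fix an element i). For n = 481, k = 3: C(480, 2) = 114960.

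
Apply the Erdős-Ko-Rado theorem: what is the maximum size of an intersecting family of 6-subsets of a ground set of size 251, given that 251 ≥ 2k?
max |F| = C(250, 5) = 7817031300

The Erdős-Ko-Rado theorem states: for n ≥ 2k, an intersecting family of k-subsets of an n-element set has size at most C(n − 1, k − 1), with equality for 'star' families {A ⊆ [n] : |A| = k, i ∈ A} (fix an element i). For n = 251, k = 6: C(250, 5) = 7817031300.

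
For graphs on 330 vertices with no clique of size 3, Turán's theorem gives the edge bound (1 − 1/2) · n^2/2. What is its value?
Turán density bound = (1/2) · 330^2/2 = 27225

Turán's theorem: ex(n, K_{r+1}) is achieved by the complete r-partite Turán graph T(n, r) with parts as balanced as possible, and is at most (1 − 1/r) · n^2/2. For r = 2, n = 330: the density bound is (1/2) · 108900/2 = 27225. Since 2 ∣ 330, the Turán graph T(330, 2) has parts of equal size 165, and its edge count e(T(330, 2)) = 27225 attains the density bound exactly.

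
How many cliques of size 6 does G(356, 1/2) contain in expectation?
E[# K_6] = C(356, 6) · (1/2)^C(6, 2) = 2710026901296 / 2^15 = 169376681331/2048 ≈ 82703457.681152

For each 6-subset S of vertices (there are C(356, 6) = 2710026901296 such S), let X_S = 1 if S induces a K_6 (all C(6, 2) = 15 edges present). Then P(X_S = 1) = (1/2)^15 = 1/32768. By linearity of expectation, E[# K_6] = C(356, 6) · (1/2)^15 = 2710026901296 / 32768 = 169376681331/2048 ≈ 82703457.681152.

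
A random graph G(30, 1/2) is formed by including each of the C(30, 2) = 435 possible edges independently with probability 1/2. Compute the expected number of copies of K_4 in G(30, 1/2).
E[# K_4] = C(30, 4) · (1/2)^C(4, 2) = 27405 / 2^6 = 428.203125

For each 4-subset S of vertices (there are C(30, 4) = 27405 such S), let X_S = 1 if S induces a K_4 (all C(4, 2) = 6 edges present). Then P(X_S = 1) = (1/2)^6 = 1/64. By linearity of expectation, E[# K_4] = C(30, 4) · (1/2)^6 = 27405 / 64 = 428.203125.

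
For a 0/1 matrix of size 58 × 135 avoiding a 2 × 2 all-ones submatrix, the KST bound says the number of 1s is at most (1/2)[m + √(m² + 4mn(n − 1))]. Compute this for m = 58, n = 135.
z(58, 135; 2, 2) ≤ (1/2)[58 + √(58² + 4·58·135·134)] = (1/2)[58 + √4200244] = 1053.7248

Kővári–Sós–Turán: let r_1, ..., r_58 be the row sums and z = Σ r_i the total number of 1s. Each pair of columns can share at most one row with both entries 1 (else a 2×2 all-ones block appears), so Σ_i C(r_i, 2) ≤ C(135, 2) = 9045. By convexity Σ_i C(r_i, 2) ≥ 58·C(z/58, 2) = z(z − 58)/(2·58), giving z² − 58z − 58·135·134 ≤ 0 and hence z ≤ (1/2)[58 + √(3364 + 4·1049220)] = (1/2)[58 + √4200244] ≈ (1/2)(58 + 2049.4497) = 1053.7248.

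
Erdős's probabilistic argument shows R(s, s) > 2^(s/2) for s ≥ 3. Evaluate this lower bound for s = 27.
2^(27/2) = 11585.2375; so R(27, 27) > 11585.2375

Colour each edge of K_n uniformly at random with red/blue. The expected number of monochromatic K_27 is C(n, 27) · 2 · 2^(−C(27,2)). If C(n, 27) · 2^(1 − C(27,2)) < 1, then with positive probability no monochromatic K_27 exists, so R(27, 27) > n. The standard estimate C(n, 27) ≤ n^27/27! shows this inequality holds whenever n ≤ 2^(27/2) (since 27! · 2^(C(27,2) − 1) > 2^(27^2/2) ≥ n^27). Hence R(27, 27) > 2^(27/2) = 11585.2375.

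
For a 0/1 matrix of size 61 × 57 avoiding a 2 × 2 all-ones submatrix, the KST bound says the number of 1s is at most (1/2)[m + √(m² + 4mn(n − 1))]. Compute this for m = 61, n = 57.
z(61, 57; 2, 2) ≤ (1/2)[61 + √(61² + 4·61·57·56)] = (1/2)[61 + √782569] = 472.8147

Kővári–Sós–Turán: let r_1, ..., r_61 be the row sums and z = Σ r_i the total number of 1s. Each pair of columns can share at most one row with both entries 1 (else a 2×2 all-ones block appears), so Σ_i C(r_i, 2) ≤ C(57, 2) = 1596. By convexity Σ_i C(r_i, 2) ≥ 61·C(z/61, 2) = z(z − 61)/(2·61), giving z² − 61z − 61·57·56 ≤ 0 and hence z ≤ (1/2)[61 + √(3721 + 4·194712)] = (1/2)[61 + √782569] ≈ (1/2)(61 + 884.6293) = 472.8147.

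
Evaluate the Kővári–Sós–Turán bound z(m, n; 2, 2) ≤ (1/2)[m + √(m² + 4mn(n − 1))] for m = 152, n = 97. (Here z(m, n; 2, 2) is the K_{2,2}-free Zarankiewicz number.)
z(152, 97; 2, 2) ≤ (1/2)[152 + √(152² + 4·152·97·96)] = (1/2)[152 + √5684800] = 1268.1409

Kővári–Sós–Turán: let r_1, ..., r_152 be the row sums and z = Σ r_i the total number of 1s. Each pair of columns can share at most one row with both entries 1 (else a 2×2 all-ones block appears), so Σ_i C(r_i, 2) ≤ C(97, 2) = 4656. By convexity Σ_i C(r_i, 2) ≥ 152·C(z/152, 2) = z(z − 152)/(2·152), giving z² − 152z − 152·97·96 ≤ 0 and hence z ≤ (1/2)[152 + √(23104 + 4·1415424)] = (1/2)[152 + √5684800] ≈ (1/2)(152 + 2384.2819) = 1268.1409.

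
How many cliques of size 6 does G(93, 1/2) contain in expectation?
E[# K_6] = C(93, 6) · (1/2)^C(6, 2) = 762245484 / 2^15 = 190561371/8192 ≈ 23261.886108

For each 6-subset S of vertices (there are C(93, 6) = 762245484 such S), let X_S = 1 if S induces a K_6 (all C(6, 2) = 15 edges present). Then P(X_S = 1) = (1/2)^15 = 1/32768. By linearity of expectation, E[# K_6] = C(93, 6) · (1/2)^15 = 762245484 / 32768 = 190561371/8192 ≈ 23261.886108.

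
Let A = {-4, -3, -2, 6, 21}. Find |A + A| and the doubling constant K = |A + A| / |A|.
K = |A + A| / |A| = 14/5

Enumerate A + A = {a + b : a, b ∈ A}. With |A| = 5, there are |A|^2 = 25 ordered sum pairs; collecting distinct values, A + A = {-8, -7, -6, -5, -4, 2, 3, 4, 12, 17, 18, 19, 27, 42}, so |A + A| = 14. Thus K = 14/5. For comparison, the minimum possible |A + A| over all 5-element sets is 2·5 − 1 = 9 (so min K = 9/5), attained only by arithmetic progressions.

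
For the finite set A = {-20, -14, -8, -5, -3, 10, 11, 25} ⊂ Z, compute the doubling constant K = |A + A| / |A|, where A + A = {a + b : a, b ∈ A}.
K = |A + A| / |A| = 31/8

Enumerate A + A = {a + b : a, b ∈ A}. With |A| = 8, there are |A|^2 = 64 ordered sum pairs; collecting distinct values, A + A = {-40, -34, -28, -25, -23, -22, -19, -17, -16, -13, -11, -10, -9, -8, -6, -4, -3, 2, 3, 5, 6, 7, 8, 11, 17, 20, 21, 22, 35, 36, 50}, so |A + A| = 31. Thus K = 31/8. For comparison, the minimum possible |A + A| over all 8-element sets is 2·8 − 1 = 15 (so min K = 15/8), attained only by arithmetic progressions.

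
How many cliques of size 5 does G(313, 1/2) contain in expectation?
E[# K_5] = C(313, 5) · (1/2)^C(5, 2) = 24243663522 / 2^10 = 12121831761/512 ≈ 23675452.658203

For each 5-subset S of vertices (there are C(313, 5) = 24243663522 such S), let X_S = 1 if S induces a K_5 (all C(5, 2) = 10 edges present). Then P(X_S = 1) = (1/2)^10 = 1/1024. By linearity of expectation, E[# K_5] = C(313, 5) · (1/2)^10 = 24243663522 / 1024 = 12121831761/512 ≈ 23675452.658203.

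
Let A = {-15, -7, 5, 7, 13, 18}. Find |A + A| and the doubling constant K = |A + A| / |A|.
K = |A + A| / |A| = 20/6 = 10/3

Enumerate A + A = {a + b : a, b ∈ A}. With |A| = 6, there are |A|^2 = 36 ordered sum pairs; collecting distinct values, A + A = {-30, -22, -14, -10, -8, -2, 0, 3, 6, 10, 11, 12, 14, 18, 20, 23, 25, 26, 31, 36}, so |A + A| = 20. Thus K = 20/6 = 10/3. For comparison, the minimum possible |A + A| over all 6-element sets is 2·6 − 1 = 11 (so min K = 11/6), attained only by arithmetic progressions.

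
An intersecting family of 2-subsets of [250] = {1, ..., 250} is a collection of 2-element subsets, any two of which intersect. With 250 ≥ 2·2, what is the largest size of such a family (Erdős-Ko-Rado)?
max |F| = C(249, 1) = 249

The Erdős-Ko-Rado theorem states: for n ≥ 2k, an intersecting family of k-subsets of an n-element set has size at most C(n − 1, k − 1), with equality for 'star' families {A ⊆ [n] : |A| = k, i ∈ A} (fix an element i). For n = 250, k = 2: C(249, 1) = 249.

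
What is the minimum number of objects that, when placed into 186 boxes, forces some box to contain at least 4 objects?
n = (4 − 1)·186 + 1 = 559

By the generalised pigeonhole principle, to guarantee some box contains ≥ r objects we need more than (r − 1) · k objects total. Threshold: n = (r − 1) · k + 1. With r = 4 and k = 186: n = 3 · 186 + 1 = 558 + 1 = 559. For n = 558 = 3 · 186, we can put exactly 3 objects in every box, avoiding 4 in any single one — so 559 is tight.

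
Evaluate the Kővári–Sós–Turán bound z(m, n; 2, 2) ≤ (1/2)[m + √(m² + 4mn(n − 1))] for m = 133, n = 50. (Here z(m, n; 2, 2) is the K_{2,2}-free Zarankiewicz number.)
z(133, 50; 2, 2) ≤ (1/2)[133 + √(133² + 4·133·50·49)] = (1/2)[133 + √1321089] = 641.1932

Kővári–Sós–Turán: let r_1, ..., r_133 be the row sums and z = Σ r_i the total number of 1s. Each pair of columns can share at most one row with both entries 1 (else a 2×2 all-ones block appears), so Σ_i C(r_i, 2) ≤ C(50, 2) = 1225. By convexity Σ_i C(r_i, 2) ≥ 133·C(z/133, 2) = z(z − 133)/(2·133), giving z² − 133z − 133·50·49 ≤ 0 and hence z ≤ (1/2)[133 + √(17689 + 4·325850)] = (1/2)[133 + √1321089] ≈ (1/2)(133 + 1149.3864) = 641.1932.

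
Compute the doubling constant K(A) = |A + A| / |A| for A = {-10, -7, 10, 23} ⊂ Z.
K = |A + A| / |A| = 10/4 = 5/2

Enumerate A + A = {a + b : a, b ∈ A}. With |A| = 4, there are |A|^2 = 16 ordered sum pairs; collecting distinct values, A + A = {-20, -17, -14, 0, 3, 13, 16, 20, 33, 46}, so |A + A| = 10. Thus K = 10/4 = 5/2. For comparison, the minimum possible |A + A| over all 4-element sets is 2·4 − 1 = 7 (so min K = 7/4), attained only by arithmetic progressions.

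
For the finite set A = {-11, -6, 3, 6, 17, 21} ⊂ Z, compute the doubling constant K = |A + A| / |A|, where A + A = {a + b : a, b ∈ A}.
K = |A + A| / |A| = 20/6 = 10/3

Enumerate A + A = {a + b : a, b ∈ A}. With |A| = 6, there are |A|^2 = 36 ordered sum pairs; collecting distinct values, A + A = {-22, -17, -12, -8, -5, -3, 0, 6, 9, 10, 11, 12, 15, 20, 23, 24, 27, 34, 38, 42}, so |A + A| = 20. Thus K = 20/6 = 10/3. For comparison, the minimum possible |A + A| over all 6-element sets is 2·6 − 1 = 11 (so min K = 11/6), attained only by arithmetic progressions.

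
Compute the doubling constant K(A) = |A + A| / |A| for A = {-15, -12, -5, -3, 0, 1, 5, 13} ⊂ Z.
K = |A + A| / |A| = 29/8

Enumerate A + A = {a + b : a, b ∈ A}. With |A| = 8, there are |A|^2 = 64 ordered sum pairs; collecting distinct values, A + A = {-30, -27, -24, -20, -18, -17, -15, -14, -12, -11, -10, -8, -7, -6, -5, -4, -3, -2, 0, 1, 2, 5, 6, 8, 10, 13, 14, 18, 26}, so |A + A| = 29. Thus K = 29/8. For comparison, the minimum possible |A + A| over all 8-element sets is 2·8 − 1 = 15 (so min K = 15/8), attained only by arithmetic progressions.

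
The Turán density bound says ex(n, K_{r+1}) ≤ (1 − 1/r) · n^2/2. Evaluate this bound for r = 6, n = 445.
Turán density bound = (5/6) · 445^2/2 = 990125/12 ≈ 82510.4167

Turán's theorem: ex(n, K_{r+1}) is achieved by the complete r-partite Turán graph T(n, r) with parts as balanced as possible, and is at most (1 − 1/r) · n^2/2. For r = 6, n = 445: the density bound is (5/6) · 198025/2 = 990125/12 ≈ 82510.4167. The integer-valued extremum is e(T(445, 6)) = 82510, which is strictly less than the density bound 990125/12 since 6 ∤ 445 (the parts of T(445, 6) cannot all be equal).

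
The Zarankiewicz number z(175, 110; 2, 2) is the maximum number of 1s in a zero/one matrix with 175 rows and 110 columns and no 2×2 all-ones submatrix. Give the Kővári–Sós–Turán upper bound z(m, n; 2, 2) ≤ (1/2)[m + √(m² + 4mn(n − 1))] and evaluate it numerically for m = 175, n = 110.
z(175, 110; 2, 2) ≤ (1/2)[175 + √(175² + 4·175·110·109)] = (1/2)[175 + √8423625] = 1538.6741

Kővári–Sós–Turán: let r_1, ..., r_175 be the row sums and z = Σ r_i the total number of 1s. Each pair of columns can share at most one row with both entries 1 (else a 2×2 all-ones block appears), so Σ_i C(r_i, 2) ≤ C(110, 2) = 5995. By convexity Σ_i C(r_i, 2) ≥ 175·C(z/175, 2) = z(z − 175)/(2·175), giving z² − 175z − 175·110·109 ≤ 0 and hence z ≤ (1/2)[175 + √(30625 + 4·2098250)] = (1/2)[175 + √8423625] ≈ (1/2)(175 + 2902.3482) = 1538.6741.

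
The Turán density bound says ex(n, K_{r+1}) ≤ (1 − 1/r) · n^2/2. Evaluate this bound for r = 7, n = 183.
Turán density bound = (6/7) · 183^2/2 = 100467/7 ≈ 14352.4286

Turán's theorem: ex(n, K_{r+1}) is achieved by the complete r-partite Turán graph T(n, r) with parts as balanced as possible, and is at most (1 − 1/r) · n^2/2. For r = 7, n = 183: the density bound is (6/7) · 33489/2 = 100467/7 ≈ 14352.4286. The integer-valued extremum is e(T(183, 7)) = 14352, which is strictly less than the density bound 100467/7 since 7 ∤ 183 (the parts of T(183, 7) cannot all be equal).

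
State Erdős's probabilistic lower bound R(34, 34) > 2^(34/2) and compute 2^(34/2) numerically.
2^(34/2) = 131072; so R(34, 34) > 131072

Colour each edge of K_n uniformly at random with red/blue. The expected number of monochromatic K_34 is C(n, 34) · 2 · 2^(−C(34,2)). If C(n, 34) · 2^(1 − C(34,2)) < 1, then with positive probability no monochromatic K_34 exists, so R(34, 34) > n. The standard estimate C(n, 34) ≤ n^34/34! shows this inequality holds whenever n ≤ 2^(34/2) (since 34! · 2^(C(34,2) − 1) > 2^(34^2/2) ≥ n^34). Hence R(34, 34) > 2^(34/2) = 131072.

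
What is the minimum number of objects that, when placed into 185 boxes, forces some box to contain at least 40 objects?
n = (40 − 1)·185 + 1 = 7216

By the generalised pigeonhole principle, to guarantee some box contains ≥ r objects we need more than (r − 1) · k objects total. Threshold: n = (r − 1) · k + 1. With r = 40 and k = 185: n = 39 · 185 + 1 = 7215 + 1 = 7216. For n = 7215 = 39 · 185, we can put exactly 39 objects in every box, avoiding 40 in any single one — so 7216 is tight.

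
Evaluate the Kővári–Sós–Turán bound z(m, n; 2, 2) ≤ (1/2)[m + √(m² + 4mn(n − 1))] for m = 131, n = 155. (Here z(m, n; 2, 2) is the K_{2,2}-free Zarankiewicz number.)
z(131, 155; 2, 2) ≤ (1/2)[131 + √(131² + 4·131·155·154)] = (1/2)[131 + √12525041] = 1835.0367

Kővári–Sós–Turán: let r_1, ..., r_131 be the row sums and z = Σ r_i the total number of 1s. Each pair of columns can share at most one row with both entries 1 (else a 2×2 all-ones block appears), so Σ_i C(r_i, 2) ≤ C(155, 2) = 11935. By convexity Σ_i C(r_i, 2) ≥ 131·C(z/131, 2) = z(z − 131)/(2·131), giving z² − 131z − 131·155·154 ≤ 0 and hence z ≤ (1/2)[131 + √(17161 + 4·3126970)] = (1/2)[131 + √12525041] ≈ (1/2)(131 + 3539.0735) = 1835.0367.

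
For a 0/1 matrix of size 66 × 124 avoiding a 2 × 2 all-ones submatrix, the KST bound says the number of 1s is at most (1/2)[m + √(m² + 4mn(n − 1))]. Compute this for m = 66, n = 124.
z(66, 124; 2, 2) ≤ (1/2)[66 + √(66² + 4·66·124·123)] = (1/2)[66 + √4030884] = 1036.8531

Kővári–Sós–Turán: let r_1, ..., r_66 be the row sums and z = Σ r_i the total number of 1s. Each pair of columns can share at most one row with both entries 1 (else a 2×2 all-ones block appears), so Σ_i C(r_i, 2) ≤ C(124, 2) = 7626. By convexity Σ_i C(r_i, 2) ≥ 66·C(z/66, 2) = z(z − 66)/(2·66), giving z² − 66z − 66·124·123 ≤ 0 and hence z ≤ (1/2)[66 + √(4356 + 4·1006632)] = (1/2)[66 + √4030884] ≈ (1/2)(66 + 2007.7062) = 1036.8531.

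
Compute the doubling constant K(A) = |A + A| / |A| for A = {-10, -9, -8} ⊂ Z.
K = |A + A| / |A| = 5/3

Enumerate A + A = {a + b : a, b ∈ A}. With |A| = 3, there are |A|^2 = 9 ordered sum pairs; collecting distinct values, A + A = {-20, -19, -18, -17, -16}, so |A + A| = 5. Thus K = 5/3. Here |A + A| = 2|A| − 1 = 5, the minimum possible — so K = 5/3 is minimal, which holds iff A is an arithmetic progression.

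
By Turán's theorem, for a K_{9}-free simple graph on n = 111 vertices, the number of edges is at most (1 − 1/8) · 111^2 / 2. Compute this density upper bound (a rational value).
Turán density bound = (7/8) · 111^2/2 = 86247/16 ≈ 5390.4375

Turán's theorem: ex(n, K_{r+1}) is achieved by the complete r-partite Turán graph T(n, r) with parts as balanced as possible, and is at most (1 − 1/r) · n^2/2. For r = 8, n = 111: the density bound is (7/8) · 12321/2 = 86247/16 ≈ 5390.4375. The integer-valued extremum is e(T(111, 8)) = 5390, which is strictly less than the density bound 86247/16 since 8 ∤ 111 (the parts of T(111, 8) cannot all be equal).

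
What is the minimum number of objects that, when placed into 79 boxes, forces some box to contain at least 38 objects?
n = (38 − 1)·79 + 1 = 2924

By the generalised pigeonhole principle, to guarantee some box contains ≥ r objects we need more than (r − 1) · k objects total. Threshold: n = (r − 1) · k + 1. With r = 38 and k = 79: n = 37 · 79 + 1 = 2923 + 1 = 2924. For n = 2923 = 37 · 79, we can put exactly 37 objects in every box, avoiding 38 in any single one — so 2924 is tight.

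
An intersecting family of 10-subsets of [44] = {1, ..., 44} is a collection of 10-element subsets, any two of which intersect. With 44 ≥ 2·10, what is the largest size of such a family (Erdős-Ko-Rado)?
max |F| = C(43, 9) = 563921995

The Erdős-Ko-Rado theorem states: for n ≥ 2k, an intersecting family of k-subsets of an n-element set has size at most C(n − 1, k − 1), with equality for 'star' families {A ⊆ [n] : |A| = k, i ∈ A} (fix an element i). For n = 44, k = 10: C(43, 9) = 563921995.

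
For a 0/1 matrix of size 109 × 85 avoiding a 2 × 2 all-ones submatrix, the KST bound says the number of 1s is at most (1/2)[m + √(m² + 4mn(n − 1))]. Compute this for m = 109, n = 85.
z(109, 85; 2, 2) ≤ (1/2)[109 + √(109² + 4·109·85·84)] = (1/2)[109 + √3124921] = 938.3723

Kővári–Sós–Turán: let r_1, ..., r_109 be the row sums and z = Σ r_i the total number of 1s. Each pair of columns can share at most one row with both entries 1 (else a 2×2 all-ones block appears), so Σ_i C(r_i, 2) ≤ C(85, 2) = 3570. By convexity Σ_i C(r_i, 2) ≥ 109·C(z/109, 2) = z(z − 109)/(2·109), giving z² − 109z − 109·85·84 ≤ 0 and hence z ≤ (1/2)[109 + √(11881 + 4·778260)] = (1/2)[109 + √3124921] ≈ (1/2)(109 + 1767.7446) = 938.3723.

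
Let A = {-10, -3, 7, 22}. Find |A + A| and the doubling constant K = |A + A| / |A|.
K = |A + A| / |A| = 10/4 = 5/2

Enumerate A + A = {a + b : a, b ∈ A}. With |A| = 4, there are |A|^2 = 16 ordered sum pairs; collecting distinct values, A + A = {-20, -13, -6, -3, 4, 12, 14, 19, 29, 44}, so |A + A| = 10. Thus K = 10/4 = 5/2. For comparison, the minimum possible |A + A| over all 4-element sets is 2·4 − 1 = 7 (so min K = 7/4), attained only by arithmetic progressions.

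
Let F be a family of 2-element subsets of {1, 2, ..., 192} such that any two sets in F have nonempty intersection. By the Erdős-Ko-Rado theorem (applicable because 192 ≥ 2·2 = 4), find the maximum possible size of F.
max |F| = C(191, 1) = 191

Erdős-Ko-Rado (1961): when n ≥ 2k, max |F| = C(n−1, k−1). The bound is attained by the star {A : i ∈ A} for any fixed i ∈ [n]. Here C(192−1, 2−1) = C(191, 1) = 191.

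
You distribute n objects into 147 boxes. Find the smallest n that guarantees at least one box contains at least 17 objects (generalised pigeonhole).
n = (17 − 1)·147 + 1 = 2353

By the generalised pigeonhole principle, to guarantee some box contains ≥ r objects we need more than (r − 1) · k objects total. Threshold: n = (r − 1) · k + 1. With r = 17 and k = 147: n = 16 · 147 + 1 = 2352 + 1 = 2353. For n = 2352 = 16 · 147, we can put exactly 16 objects in every box, avoiding 17 in any single one — so 2353 is tight.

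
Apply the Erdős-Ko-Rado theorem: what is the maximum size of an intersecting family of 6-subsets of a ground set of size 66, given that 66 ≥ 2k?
max |F| = C(65, 5) = 8259888

Erdős-Ko-Rado (1961): when n ≥ 2k, max |F| = C(n−1, k−1). The bound is attained by the star {A : i ∈ A} for any fixed i ∈ [n]. Here C(66−1, 6−1) = C(65, 5) = 8259888.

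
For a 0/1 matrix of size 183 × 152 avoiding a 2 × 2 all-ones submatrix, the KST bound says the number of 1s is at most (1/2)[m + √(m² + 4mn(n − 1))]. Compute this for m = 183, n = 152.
z(183, 152; 2, 2) ≤ (1/2)[183 + √(183² + 4·183·152·151)] = (1/2)[183 + √16834353] = 2142.9844

Kővári–Sós–Turán: let r_1, ..., r_183 be the row sums and z = Σ r_i the total number of 1s. Each pair of columns can share at most one row with both entries 1 (else a 2×2 all-ones block appears), so Σ_i C(r_i, 2) ≤ C(152, 2) = 11476. By convexity Σ_i C(r_i, 2) ≥ 183·C(z/183, 2) = z(z − 183)/(2·183), giving z² − 183z − 183·152·151 ≤ 0 and hence z ≤ (1/2)[183 + √(33489 + 4·4200216)] = (1/2)[183 + √16834353] ≈ (1/2)(183 + 4102.9688) = 2142.9844.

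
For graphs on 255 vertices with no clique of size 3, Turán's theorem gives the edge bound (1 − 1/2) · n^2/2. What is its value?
Turán density bound = (1/2) · 255^2/2 = 65025/4 ≈ 16256.25

Turán's theorem: ex(n, K_{r+1}) is achieved by the complete r-partite Turán graph T(n, r) with parts as balanced as possible, and is at most (1 − 1/r) · n^2/2. For r = 2, n = 255: the density bound is (1/2) · 65025/2 = 65025/4 ≈ 16256.25. The integer-valued extremum is e(T(255, 2)) = 16256, which is strictly less than the density bound 65025/4 since 2 ∤ 255 (the parts of T(255, 2) cannot all be equal).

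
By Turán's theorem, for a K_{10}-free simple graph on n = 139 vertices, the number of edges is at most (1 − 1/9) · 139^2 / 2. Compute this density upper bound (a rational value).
Turán density bound = (8/9) · 139^2/2 = 77284/9 ≈ 8587.1111

Turán's theorem: ex(n, K_{r+1}) is achieved by the complete r-partite Turán graph T(n, r) with parts as balanced as possible, and is at most (1 − 1/r) · n^2/2. For r = 9, n = 139: the density bound is (8/9) · 19321/2 = 77284/9 ≈ 8587.1111. The integer-valued extremum is e(T(139, 9)) = 8586, which is strictly less than the density bound 77284/9 since 9 ∤ 139 (the parts of T(139, 9) cannot all be equal).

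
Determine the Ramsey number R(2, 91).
R(2, 91) = 91

R(2, k) = k for all k ≥ 2: in a 2-colouring of K_k, either some edge is red (a red K_2) or all edges are blue (a blue K_k). And K_{90} coloured all-blue has no blue K_91, so R(2, 91) > 90. Hence R(2, 91) = 91.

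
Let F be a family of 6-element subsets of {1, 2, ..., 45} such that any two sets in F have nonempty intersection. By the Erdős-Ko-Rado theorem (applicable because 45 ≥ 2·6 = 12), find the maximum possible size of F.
max |F| = C(44, 5) = 1086008

The Erdős-Ko-Rado theorem states: for n ≥ 2k, an intersecting family of k-subsets of an n-element set has size at most C(n − 1, k − 1), with equality for 'star' families {A ⊆ [n] : |A| = k, i ∈ A} (fix an element i). For n = 45, k = 6: C(44, 5) = 1086008.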